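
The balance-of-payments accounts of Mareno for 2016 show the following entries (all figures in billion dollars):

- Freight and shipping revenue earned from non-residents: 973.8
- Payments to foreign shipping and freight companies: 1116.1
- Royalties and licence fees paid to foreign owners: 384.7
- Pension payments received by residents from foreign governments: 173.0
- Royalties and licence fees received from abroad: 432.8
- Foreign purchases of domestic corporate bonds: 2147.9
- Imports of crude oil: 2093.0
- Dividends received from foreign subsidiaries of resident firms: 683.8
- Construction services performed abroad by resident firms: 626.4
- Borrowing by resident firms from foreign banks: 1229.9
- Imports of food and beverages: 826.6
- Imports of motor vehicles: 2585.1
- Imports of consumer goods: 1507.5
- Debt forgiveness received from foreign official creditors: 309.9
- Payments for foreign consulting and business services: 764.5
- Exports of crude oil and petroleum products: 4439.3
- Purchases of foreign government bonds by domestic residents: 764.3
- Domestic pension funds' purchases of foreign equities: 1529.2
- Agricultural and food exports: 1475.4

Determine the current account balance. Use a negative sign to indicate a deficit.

-473.0

Goods: -2093.0 - 2585.1 - 826.6 + 1475.4 - 1507.5 + 4439.3 = -1097.5
Services: 626.4 + 973.8 + 432.8 - 764.5 - 1116.1 - 384.7 = -232.3
Primary income: 683.8
Secondary income: 173.0
Current account = (-1097.5) + (-232.3) + 683.8 + 173.0 = -473.0
(Excluded from the current account — financial account: foreign purchases of domestic corporate bonds 2147.9, borrowing by resident firms from foreign banks 1229.9, purchases of foreign government bonds by domestic residents 764.3, domestic pension funds' purchases of foreign equities 1529.2; capital account: debt forgiveness received from foreign official creditors 309.9.)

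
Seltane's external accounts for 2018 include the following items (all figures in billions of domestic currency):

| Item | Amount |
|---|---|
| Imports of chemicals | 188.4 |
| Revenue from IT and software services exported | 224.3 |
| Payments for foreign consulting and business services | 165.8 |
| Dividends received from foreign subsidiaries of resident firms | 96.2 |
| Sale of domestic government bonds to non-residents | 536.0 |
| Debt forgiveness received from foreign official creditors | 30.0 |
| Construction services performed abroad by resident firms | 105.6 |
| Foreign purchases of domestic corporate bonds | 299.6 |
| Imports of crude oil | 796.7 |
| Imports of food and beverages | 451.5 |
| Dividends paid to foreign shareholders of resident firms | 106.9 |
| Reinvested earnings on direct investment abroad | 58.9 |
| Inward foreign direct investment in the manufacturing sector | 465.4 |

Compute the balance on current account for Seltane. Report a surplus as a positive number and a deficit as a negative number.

Goods: -188.4 - 796.7 - 451.5 = -1436.6
Services: -165.8 + 105.6 + 224.3 = 164.1
Primary income: -106.9 + 58.9 + 96.2 = 48.2
Current account = (-1436.6) + 164.1 + 48.2 = -1224.3
(Excluded from the current account — financial account: sale of domestic government bonds to non-residents 536.0, foreign purchases of domestic corporate bonds 299.6, inward foreign direct investment in the manufacturing sector 465.4; capital account: debt forgiveness received from foreign official creditors 30.0.)

-1224.3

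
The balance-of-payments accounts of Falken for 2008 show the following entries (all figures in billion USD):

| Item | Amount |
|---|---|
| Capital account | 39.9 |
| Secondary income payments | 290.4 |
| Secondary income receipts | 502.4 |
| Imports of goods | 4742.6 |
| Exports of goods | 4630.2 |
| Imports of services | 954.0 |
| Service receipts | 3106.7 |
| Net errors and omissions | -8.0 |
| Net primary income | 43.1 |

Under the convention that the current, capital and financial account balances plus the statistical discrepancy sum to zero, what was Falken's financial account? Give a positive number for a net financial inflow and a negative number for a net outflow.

-2327.3

Goods balance = 4630.2 - 4742.6 = -112.4
Services balance = 3106.7 - 954.0 = 2152.7
Trade balance (goods + services) = -112.4 + 2152.7 = 2040.3
Net primary income = 43.1
Net secondary income = 502.4 - 290.4 = 212.0
Current account = 2040.3 + 43.1 + 212.0 = 2295.4
Financial account = -(2295.4 + 39.9 + (-8.0)) = -2327.3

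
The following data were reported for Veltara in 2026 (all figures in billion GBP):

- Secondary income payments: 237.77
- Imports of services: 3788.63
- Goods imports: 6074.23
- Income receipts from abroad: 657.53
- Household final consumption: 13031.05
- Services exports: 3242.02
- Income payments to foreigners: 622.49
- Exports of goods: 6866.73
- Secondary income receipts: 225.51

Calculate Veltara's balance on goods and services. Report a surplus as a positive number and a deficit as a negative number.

245.89

Goods balance = 6866.73 - 6074.23 = 792.50
Services balance = 3242.02 - 3788.63 = -546.61
Trade balance (goods + services) = 792.50 + (-546.61) = 245.89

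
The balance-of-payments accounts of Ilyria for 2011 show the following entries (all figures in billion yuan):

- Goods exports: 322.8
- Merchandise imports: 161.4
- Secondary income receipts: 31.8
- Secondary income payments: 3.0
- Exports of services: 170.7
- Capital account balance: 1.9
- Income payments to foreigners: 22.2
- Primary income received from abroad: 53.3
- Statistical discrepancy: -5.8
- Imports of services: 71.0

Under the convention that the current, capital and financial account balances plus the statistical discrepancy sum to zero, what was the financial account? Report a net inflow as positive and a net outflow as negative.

-317.1

Goods balance = 322.8 - 161.4 = 161.4
Services balance = 170.7 - 71.0 = 99.7
Trade balance (goods + services) = 161.4 + 99.7 = 261.1
Net primary income = 53.3 - 22.2 = 31.1
Net secondary income = 31.8 - 3.0 = 28.8
Current account = 261.1 + 31.1 + 28.8 = 321.0
Financial account = -(321.0 + 1.9 + (-5.8)) = -317.1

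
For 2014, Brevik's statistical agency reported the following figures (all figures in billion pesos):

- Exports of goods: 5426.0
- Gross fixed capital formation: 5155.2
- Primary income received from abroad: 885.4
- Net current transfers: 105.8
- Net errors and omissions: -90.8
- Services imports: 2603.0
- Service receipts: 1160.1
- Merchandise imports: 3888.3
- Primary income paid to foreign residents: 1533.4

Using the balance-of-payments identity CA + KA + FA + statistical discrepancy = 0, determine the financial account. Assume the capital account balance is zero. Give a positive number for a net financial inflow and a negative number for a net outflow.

Goods balance = 5426.0 - 3888.3 = 1537.7
Services balance = 1160.1 - 2603.0 = -1442.9
Trade balance (goods + services) = 1537.7 + (-1442.9) = 94.8
Net primary income = 885.4 - 1533.4 = -648.0
Net secondary income = 105.8
Current account = 94.8 + (-648.0) + 105.8 = -447.4
Financial account = -(-447.4 + (-90.8)) = 538.2

538.2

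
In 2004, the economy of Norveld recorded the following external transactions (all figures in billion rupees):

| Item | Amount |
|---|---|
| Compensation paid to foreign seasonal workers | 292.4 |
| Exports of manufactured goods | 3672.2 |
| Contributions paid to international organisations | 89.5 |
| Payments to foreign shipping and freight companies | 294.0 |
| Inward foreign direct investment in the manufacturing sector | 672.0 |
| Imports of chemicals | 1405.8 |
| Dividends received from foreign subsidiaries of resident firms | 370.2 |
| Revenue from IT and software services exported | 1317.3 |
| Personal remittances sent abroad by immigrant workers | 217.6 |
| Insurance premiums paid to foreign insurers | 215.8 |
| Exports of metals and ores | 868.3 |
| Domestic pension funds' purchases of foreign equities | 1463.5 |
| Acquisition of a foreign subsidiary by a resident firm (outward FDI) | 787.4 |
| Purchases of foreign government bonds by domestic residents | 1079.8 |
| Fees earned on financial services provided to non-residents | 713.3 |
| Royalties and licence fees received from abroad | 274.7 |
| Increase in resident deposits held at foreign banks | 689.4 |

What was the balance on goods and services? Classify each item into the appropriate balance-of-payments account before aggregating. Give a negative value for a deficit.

4930.2

Goods: 3672.2 + 868.3 - 1405.8 = 3134.7
Services: -215.8 - 294.0 + 713.3 + 1317.3 + 274.7 = 1795.5
Trade balance = 3134.7 + 1795.5 = 4930.2
(Excluded from the trade balance — primary income: compensation paid to foreign seasonal workers 292.4, dividends received from foreign subsidiaries of resident firms 370.2; secondary income: contributions paid to international organisations 89.5, personal remittances sent abroad by immigrant workers 217.6; financial account: inward foreign direct investment in the manufacturing sector 672.0, domestic pension funds' purchases of foreign equities 1463.5, acquisition of a foreign subsidiary by a resident firm (outward FDI) 787.4, purchases of foreign government bonds by domestic residents 1079.8, increase in resident deposits held at foreign banks 689.4.)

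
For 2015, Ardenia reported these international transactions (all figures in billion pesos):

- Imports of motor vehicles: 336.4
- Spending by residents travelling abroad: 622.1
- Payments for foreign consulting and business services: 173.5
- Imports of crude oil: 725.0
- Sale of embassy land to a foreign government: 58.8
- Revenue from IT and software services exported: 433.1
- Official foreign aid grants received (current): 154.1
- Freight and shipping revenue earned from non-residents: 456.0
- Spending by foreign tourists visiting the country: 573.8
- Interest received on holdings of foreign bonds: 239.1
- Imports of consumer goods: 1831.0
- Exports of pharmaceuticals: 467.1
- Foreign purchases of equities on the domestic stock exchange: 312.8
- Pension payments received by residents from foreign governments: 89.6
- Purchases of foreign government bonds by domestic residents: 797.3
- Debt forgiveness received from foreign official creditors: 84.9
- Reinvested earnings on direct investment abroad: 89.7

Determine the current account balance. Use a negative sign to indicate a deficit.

-1185.5

Goods: -336.4 - 725.0 - 1831.0 + 467.1 = -2425.3
Services: 433.1 + 573.8 - 173.5 - 622.1 + 456.0 = 667.3
Primary income: 239.1 + 89.7 = 328.8
Secondary income: 154.1 + 89.6 = 243.7
Current account = (-2425.3) + 667.3 + 328.8 + 243.7 = -1185.5
(Excluded from the current account — capital account: sale of embassy land to a foreign government 58.8, debt forgiveness received from foreign official creditors 84.9; financial account: foreign purchases of equities on the domestic stock exchange 312.8, purchases of foreign government bonds by domestic residents 797.3.)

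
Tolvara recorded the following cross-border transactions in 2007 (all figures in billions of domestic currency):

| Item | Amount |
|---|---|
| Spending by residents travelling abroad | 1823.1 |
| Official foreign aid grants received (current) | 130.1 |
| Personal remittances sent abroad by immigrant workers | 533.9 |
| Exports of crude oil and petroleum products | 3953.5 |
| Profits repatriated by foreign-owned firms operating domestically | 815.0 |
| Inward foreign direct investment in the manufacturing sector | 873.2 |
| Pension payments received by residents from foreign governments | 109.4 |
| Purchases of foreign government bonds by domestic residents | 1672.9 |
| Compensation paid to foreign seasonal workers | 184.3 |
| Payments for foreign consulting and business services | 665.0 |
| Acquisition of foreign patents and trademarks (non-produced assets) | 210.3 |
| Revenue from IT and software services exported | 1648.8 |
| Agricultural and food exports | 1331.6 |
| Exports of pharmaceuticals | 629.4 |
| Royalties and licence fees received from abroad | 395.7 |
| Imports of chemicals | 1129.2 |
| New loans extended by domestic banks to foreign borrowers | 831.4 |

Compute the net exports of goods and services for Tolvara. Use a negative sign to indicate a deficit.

4341.7

Goods: -1129.2 + 1331.6 + 3953.5 + 629.4 = 4785.3
Services: 1648.8 - 1823.1 + 395.7 - 665.0 = -443.6
Trade balance = 4785.3 + (-443.6) = 4341.7
(Excluded from the trade balance — secondary income: official foreign aid grants received (current) 130.1, personal remittances sent abroad by immigrant workers 533.9, pension payments received by residents from foreign governments 109.4; primary income: profits repatriated by foreign-owned firms operating domestically 815.0, compensation paid to foreign seasonal workers 184.3; financial account: inward foreign direct investment in the manufacturing sector 873.2, purchases of foreign government bonds by domestic residents 1672.9, new loans extended by domestic banks to foreign borrowers 831.4; capital account: acquisition of foreign patents and trademarks (non-produced assets) 210.3.)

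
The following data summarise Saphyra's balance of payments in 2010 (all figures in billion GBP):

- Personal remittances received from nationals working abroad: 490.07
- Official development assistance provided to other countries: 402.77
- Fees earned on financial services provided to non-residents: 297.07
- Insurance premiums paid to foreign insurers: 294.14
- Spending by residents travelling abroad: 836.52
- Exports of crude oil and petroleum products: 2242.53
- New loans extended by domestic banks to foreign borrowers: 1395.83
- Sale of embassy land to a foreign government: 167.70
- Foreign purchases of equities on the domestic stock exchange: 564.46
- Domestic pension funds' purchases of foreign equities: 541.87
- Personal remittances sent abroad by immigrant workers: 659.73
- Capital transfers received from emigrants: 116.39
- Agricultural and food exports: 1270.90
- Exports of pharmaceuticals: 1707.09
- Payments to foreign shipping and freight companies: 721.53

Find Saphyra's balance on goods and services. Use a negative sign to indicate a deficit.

3665.40

Goods: 1707.09 + 1270.90 + 2242.53 = 5220.52
Services: -721.53 - 836.52 - 294.14 + 297.07 = -1555.12
Trade balance = 5220.52 + (-1555.12) = 3665.40
(Excluded from the trade balance — secondary income: personal remittances received from nationals working abroad 490.07, official development assistance provided to other countries 402.77, personal remittances sent abroad by immigrant workers 659.73; financial account: new loans extended by domestic banks to foreign borrowers 1395.83, foreign purchases of equities on the domestic stock exchange 564.46, domestic pension funds' purchases of foreign equities 541.87; capital account: sale of embassy land to a foreign government 167.70, capital transfers received from emigrants 116.39.)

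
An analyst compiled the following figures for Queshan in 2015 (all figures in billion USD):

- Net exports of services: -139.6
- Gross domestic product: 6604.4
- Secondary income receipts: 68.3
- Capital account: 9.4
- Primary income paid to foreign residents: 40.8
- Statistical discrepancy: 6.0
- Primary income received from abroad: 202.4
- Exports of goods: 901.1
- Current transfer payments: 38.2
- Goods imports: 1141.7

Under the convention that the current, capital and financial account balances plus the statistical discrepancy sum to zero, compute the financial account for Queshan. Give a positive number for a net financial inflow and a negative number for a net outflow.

173.1

Goods balance = 901.1 - 1141.7 = -240.6
Services balance = -139.6
Trade balance (goods + services) = -240.6 + (-139.6) = -380.2
Net primary income = 202.4 - 40.8 = 161.6
Net secondary income = 68.3 - 38.2 = 30.1
Current account = -380.2 + 161.6 + 30.1 = -188.5
Financial account = -(-188.5 + 9.4 + 6.0) = 173.1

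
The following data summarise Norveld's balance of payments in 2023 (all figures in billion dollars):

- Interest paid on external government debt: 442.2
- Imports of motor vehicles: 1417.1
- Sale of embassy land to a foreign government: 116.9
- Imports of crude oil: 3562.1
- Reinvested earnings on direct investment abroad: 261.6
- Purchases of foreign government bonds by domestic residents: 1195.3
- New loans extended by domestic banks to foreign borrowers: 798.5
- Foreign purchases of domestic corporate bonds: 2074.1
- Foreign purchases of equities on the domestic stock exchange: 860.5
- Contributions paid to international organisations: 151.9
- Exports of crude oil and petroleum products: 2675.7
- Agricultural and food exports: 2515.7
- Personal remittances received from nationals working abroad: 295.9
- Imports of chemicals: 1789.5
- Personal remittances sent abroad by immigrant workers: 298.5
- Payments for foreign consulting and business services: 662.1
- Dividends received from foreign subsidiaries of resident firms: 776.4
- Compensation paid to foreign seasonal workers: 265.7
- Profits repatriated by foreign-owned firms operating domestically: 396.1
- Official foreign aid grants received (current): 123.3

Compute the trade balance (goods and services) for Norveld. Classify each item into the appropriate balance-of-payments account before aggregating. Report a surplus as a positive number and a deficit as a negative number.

-2239.4

Goods: 2675.7 + 2515.7 - 1789.5 - 1417.1 - 3562.1 = -1577.3
Services: -662.1
Trade balance = -1577.3 + (-662.1) = -2239.4
(Excluded from the trade balance — primary income: interest paid on external government debt 442.2, reinvested earnings on direct investment abroad 261.6, dividends received from foreign subsidiaries of resident firms 776.4, compensation paid to foreign seasonal workers 265.7, profits repatriated by foreign-owned firms operating domestically 396.1; capital account: sale of embassy land to a foreign government 116.9; financial account: purchases of foreign government bonds by domestic residents 1195.3, new loans extended by domestic banks to foreign borrowers 798.5, foreign purchases of domestic corporate bonds 2074.1, foreign purchases of equities on the domestic stock exchange 860.5; secondary income: contributions paid to international organisations 151.9, personal remittances received from nationals working abroad 295.9, personal remittances sent abroad by immigrant workers 298.5, official foreign aid grants received (current) 123.3.)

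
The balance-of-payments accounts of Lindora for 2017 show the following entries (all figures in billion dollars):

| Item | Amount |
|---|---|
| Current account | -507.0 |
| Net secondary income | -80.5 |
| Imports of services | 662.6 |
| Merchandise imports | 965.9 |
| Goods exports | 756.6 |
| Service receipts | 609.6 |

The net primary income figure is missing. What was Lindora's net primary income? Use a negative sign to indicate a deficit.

-164.2

Current account = goods balance + services balance + net primary income + net secondary income
Sum of the known components = -342.8
Net primary income = CA - (known components) = -507.0 - (-342.8) = -164.2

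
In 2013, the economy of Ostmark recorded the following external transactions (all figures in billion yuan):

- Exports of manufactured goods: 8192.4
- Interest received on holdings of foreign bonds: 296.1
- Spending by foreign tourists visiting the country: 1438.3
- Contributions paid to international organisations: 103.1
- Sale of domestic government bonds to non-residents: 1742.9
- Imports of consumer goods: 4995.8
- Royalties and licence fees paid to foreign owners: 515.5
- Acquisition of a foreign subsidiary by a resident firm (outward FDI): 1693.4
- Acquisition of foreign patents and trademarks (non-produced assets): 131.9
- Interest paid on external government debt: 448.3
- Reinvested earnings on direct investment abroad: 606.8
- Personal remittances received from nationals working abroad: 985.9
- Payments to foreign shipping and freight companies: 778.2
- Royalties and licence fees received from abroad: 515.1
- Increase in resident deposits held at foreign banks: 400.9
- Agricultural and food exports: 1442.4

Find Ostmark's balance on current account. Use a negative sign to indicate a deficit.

Goods: 8192.4 + 1442.4 - 4995.8 = 4639.0
Services: 1438.3 - 778.2 - 515.5 + 515.1 = 659.7
Primary income: 296.1 + 606.8 - 448.3 = 454.6
Secondary income: 985.9 - 103.1 = 882.8
Current account = 4639.0 + 659.7 + 454.6 + 882.8 = 6636.1
(Excluded from the current account — financial account: sale of domestic government bonds to non-residents 1742.9, acquisition of a foreign subsidiary by a resident firm (outward FDI) 1693.4, increase in resident deposits held at foreign banks 400.9; capital account: acquisition of foreign patents and trademarks (non-produced assets) 131.9.)

6636.1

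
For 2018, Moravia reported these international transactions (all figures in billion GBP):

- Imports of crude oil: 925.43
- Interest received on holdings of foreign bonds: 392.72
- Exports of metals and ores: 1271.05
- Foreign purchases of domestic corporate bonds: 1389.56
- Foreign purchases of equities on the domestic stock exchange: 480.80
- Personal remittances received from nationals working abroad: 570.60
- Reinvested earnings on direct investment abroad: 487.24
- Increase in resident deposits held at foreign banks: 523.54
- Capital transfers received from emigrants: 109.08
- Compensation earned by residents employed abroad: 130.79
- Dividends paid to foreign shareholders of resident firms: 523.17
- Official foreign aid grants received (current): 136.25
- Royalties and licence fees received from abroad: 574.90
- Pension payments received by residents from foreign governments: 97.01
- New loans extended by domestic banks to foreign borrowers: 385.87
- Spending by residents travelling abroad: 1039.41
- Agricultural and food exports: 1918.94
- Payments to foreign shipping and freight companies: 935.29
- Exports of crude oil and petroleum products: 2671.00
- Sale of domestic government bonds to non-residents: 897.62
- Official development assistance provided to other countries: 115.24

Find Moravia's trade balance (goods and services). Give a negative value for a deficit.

3535.76

Goods: 2671.00 + 1918.94 + 1271.05 - 925.43 = 4935.56
Services: 574.90 - 1039.41 - 935.29 = -1399.80
Trade balance = 4935.56 + (-1399.80) = 3535.76
(Excluded from the trade balance — primary income: interest received on holdings of foreign bonds 392.72, reinvested earnings on direct investment abroad 487.24, compensation earned by residents employed abroad 130.79, dividends paid to foreign shareholders of resident firms 523.17; financial account: foreign purchases of domestic corporate bonds 1389.56, foreign purchases of equities on the domestic stock exchange 480.80, increase in resident deposits held at foreign banks 523.54, new loans extended by domestic banks to foreign borrowers 385.87, sale of domestic government bonds to non-residents 897.62; secondary income: personal remittances received from nationals working abroad 570.60, official foreign aid grants received (current) 136.25, pension payments received by residents from foreign governments 97.01, official development assistance provided to other countries 115.24; capital account: capital transfers received from emigrants 109.08.)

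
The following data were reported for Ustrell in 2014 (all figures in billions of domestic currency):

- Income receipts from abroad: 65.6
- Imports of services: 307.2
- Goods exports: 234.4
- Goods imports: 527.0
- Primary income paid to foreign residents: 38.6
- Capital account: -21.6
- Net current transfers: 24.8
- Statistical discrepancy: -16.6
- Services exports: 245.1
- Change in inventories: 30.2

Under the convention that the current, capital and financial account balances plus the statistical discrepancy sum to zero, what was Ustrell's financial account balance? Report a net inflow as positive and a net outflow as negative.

341.1

Goods balance = 234.4 - 527.0 = -292.6
Services balance = 245.1 - 307.2 = -62.1
Trade balance (goods + services) = -292.6 + (-62.1) = -354.7
Net primary income = 65.6 - 38.6 = 27.0
Net secondary income = 24.8
Current account = -354.7 + 27.0 + 24.8 = -302.9
Financial account = -(-302.9 + (-21.6) + (-16.6)) = 341.1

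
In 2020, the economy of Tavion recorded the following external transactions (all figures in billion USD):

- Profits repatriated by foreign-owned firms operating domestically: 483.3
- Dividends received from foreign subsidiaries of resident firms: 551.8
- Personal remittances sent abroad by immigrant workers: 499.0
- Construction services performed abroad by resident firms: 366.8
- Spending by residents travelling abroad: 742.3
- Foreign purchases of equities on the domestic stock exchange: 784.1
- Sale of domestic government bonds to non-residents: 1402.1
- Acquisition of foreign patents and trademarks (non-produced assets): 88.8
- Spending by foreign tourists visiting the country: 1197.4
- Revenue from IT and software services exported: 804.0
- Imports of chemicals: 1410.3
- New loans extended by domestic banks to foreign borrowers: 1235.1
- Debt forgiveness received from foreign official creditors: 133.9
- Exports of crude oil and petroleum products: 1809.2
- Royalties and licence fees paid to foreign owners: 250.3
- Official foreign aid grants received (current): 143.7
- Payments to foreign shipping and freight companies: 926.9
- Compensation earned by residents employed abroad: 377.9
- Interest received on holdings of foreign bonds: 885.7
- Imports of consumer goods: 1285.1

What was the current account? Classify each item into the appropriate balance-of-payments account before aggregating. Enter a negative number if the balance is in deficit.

Goods: -1285.1 + 1809.2 - 1410.3 = -886.2
Services: -742.3 - 926.9 + 1197.4 + 366.8 + 804.0 - 250.3 = 448.7
Primary income: -483.3 + 551.8 + 885.7 + 377.9 = 1332.1
Secondary income: -499.0 + 143.7 = -355.3
Current account = (-886.2) + 448.7 + 1332.1 + (-355.3) = 539.3
(Excluded from the current account — financial account: foreign purchases of equities on the domestic stock exchange 784.1, sale of domestic government bonds to non-residents 1402.1, new loans extended by domestic banks to foreign borrowers 1235.1; capital account: acquisition of foreign patents and trademarks (non-produced assets) 88.8, debt forgiveness received from foreign official creditors 133.9.)

539.3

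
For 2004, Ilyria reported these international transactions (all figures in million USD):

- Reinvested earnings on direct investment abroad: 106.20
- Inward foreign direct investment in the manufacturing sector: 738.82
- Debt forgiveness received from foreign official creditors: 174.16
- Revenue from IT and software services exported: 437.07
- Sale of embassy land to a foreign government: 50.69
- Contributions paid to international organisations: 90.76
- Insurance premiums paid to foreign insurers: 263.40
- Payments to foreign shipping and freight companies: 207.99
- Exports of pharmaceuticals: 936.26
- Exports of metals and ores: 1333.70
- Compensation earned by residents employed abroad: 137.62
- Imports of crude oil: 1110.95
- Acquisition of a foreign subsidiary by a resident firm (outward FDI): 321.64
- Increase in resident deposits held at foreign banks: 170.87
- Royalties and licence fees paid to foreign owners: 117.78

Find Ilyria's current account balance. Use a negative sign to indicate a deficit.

1159.97

Goods: -1110.95 + 936.26 + 1333.70 = 1159.01
Services: 437.07 - 117.78 - 207.99 - 263.40 = -152.10
Primary income: 106.20 + 137.62 = 243.82
Secondary income: -90.76
Current account = 1159.01 + (-152.10) + 243.82 + (-90.76) = 1159.97
(Excluded from the current account — financial account: inward foreign direct investment in the manufacturing sector 738.82, acquisition of a foreign subsidiary by a resident firm (outward FDI) 321.64, increase in resident deposits held at foreign banks 170.87; capital account: debt forgiveness received from foreign official creditors 174.16, sale of embassy land to a foreign government 50.69.)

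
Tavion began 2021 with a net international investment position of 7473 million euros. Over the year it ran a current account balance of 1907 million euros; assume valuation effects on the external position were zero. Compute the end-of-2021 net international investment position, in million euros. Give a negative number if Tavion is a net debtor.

9380

With no valuation effects, change in NIIP = current account = 1907
End-of-year NIIP = 7473 + 1907 = 9380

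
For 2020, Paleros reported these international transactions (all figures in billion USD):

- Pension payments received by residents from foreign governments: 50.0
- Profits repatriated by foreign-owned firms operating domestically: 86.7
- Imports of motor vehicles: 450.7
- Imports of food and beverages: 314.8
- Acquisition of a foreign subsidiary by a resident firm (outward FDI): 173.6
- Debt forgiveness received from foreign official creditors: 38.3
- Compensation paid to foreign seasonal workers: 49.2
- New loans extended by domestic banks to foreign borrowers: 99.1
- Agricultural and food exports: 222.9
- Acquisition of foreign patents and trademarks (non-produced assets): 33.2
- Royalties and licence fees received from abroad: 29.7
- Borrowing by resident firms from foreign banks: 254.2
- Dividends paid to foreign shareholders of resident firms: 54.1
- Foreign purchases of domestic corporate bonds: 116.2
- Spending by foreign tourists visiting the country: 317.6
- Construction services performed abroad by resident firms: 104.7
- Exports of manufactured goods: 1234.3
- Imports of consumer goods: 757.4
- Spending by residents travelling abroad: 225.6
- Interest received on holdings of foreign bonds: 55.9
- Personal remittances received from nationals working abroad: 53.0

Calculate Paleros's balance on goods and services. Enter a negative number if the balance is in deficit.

Goods: -450.7 + 222.9 - 757.4 + 1234.3 - 314.8 = -65.7
Services: 29.7 + 104.7 + 317.6 - 225.6 = 226.4
Trade balance = -65.7 + 226.4 = 160.7
(Excluded from the trade balance — secondary income: pension payments received by residents from foreign governments 50.0, personal remittances received from nationals working abroad 53.0; primary income: profits repatriated by foreign-owned firms operating domestically 86.7, compensation paid to foreign seasonal workers 49.2, dividends paid to foreign shareholders of resident firms 54.1, interest received on holdings of foreign bonds 55.9; financial account: acquisition of a foreign subsidiary by a resident firm (outward FDI) 173.6, new loans extended by domestic banks to foreign borrowers 99.1, borrowing by resident firms from foreign banks 254.2, foreign purchases of domestic corporate bonds 116.2; capital account: debt forgiveness received from foreign official creditors 38.3, acquisition of foreign patents and trademarks (non-produced assets) 33.2.)

160.7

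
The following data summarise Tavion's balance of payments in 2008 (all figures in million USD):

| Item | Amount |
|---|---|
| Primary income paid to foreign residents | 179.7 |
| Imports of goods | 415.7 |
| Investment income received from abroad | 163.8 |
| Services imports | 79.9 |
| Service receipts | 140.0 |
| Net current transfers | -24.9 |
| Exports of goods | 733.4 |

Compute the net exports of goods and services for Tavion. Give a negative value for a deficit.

377.8

Goods balance = 733.4 - 415.7 = 317.7
Services balance = 140.0 - 79.9 = 60.1
Trade balance (goods + services) = 317.7 + 60.1 = 377.8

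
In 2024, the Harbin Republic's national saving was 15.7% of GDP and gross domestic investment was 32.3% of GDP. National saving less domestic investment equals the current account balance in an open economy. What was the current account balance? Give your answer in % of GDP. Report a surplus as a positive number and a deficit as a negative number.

S - I = CA (net lending to the rest of the world).
CA = S - I = 15.7 - 32.3 = -16.6

-16.6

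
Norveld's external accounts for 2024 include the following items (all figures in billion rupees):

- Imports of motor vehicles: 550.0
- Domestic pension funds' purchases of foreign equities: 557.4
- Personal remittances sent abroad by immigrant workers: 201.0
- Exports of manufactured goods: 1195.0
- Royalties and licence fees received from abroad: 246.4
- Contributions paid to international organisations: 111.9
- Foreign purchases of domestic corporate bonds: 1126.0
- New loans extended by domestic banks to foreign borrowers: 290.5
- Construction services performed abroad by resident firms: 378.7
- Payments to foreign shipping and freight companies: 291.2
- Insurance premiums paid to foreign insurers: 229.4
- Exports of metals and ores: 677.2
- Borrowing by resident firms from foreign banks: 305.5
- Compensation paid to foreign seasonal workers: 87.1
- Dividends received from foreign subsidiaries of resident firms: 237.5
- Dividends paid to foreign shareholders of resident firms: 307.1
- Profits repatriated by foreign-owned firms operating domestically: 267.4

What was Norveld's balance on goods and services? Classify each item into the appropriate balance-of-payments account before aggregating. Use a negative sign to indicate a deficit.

1426.7

Goods: 677.2 + 1195.0 - 550.0 = 1322.2
Services: 378.7 - 229.4 + 246.4 - 291.2 = 104.5
Trade balance = 1322.2 + 104.5 = 1426.7
(Excluded from the trade balance — financial account: domestic pension funds' purchases of foreign equities 557.4, foreign purchases of domestic corporate bonds 1126.0, new loans extended by domestic banks to foreign borrowers 290.5, borrowing by resident firms from foreign banks 305.5; secondary income: personal remittances sent abroad by immigrant workers 201.0, contributions paid to international organisations 111.9; primary income: compensation paid to foreign seasonal workers 87.1, dividends received from foreign subsidiaries of resident firms 237.5, dividends paid to foreign shareholders of resident firms 307.1, profits repatriated by foreign-owned firms operating domestically 267.4.)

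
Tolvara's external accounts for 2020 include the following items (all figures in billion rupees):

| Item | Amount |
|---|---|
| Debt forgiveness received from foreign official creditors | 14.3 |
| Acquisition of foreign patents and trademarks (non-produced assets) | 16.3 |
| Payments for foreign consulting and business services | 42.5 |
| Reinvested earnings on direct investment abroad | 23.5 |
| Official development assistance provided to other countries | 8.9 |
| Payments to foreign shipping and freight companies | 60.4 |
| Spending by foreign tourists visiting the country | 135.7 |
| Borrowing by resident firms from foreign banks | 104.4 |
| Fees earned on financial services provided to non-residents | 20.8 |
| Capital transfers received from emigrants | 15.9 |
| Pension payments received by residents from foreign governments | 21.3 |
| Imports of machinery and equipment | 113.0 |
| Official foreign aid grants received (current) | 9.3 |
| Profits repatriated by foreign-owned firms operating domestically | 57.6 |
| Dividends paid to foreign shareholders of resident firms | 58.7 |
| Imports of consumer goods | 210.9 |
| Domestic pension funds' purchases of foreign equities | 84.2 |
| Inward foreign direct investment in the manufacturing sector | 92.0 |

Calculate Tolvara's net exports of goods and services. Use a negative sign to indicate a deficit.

-270.3

Goods: -113.0 - 210.9 = -323.9
Services: -42.5 + 20.8 - 60.4 + 135.7 = 53.6
Trade balance = -323.9 + 53.6 = -270.3
(Excluded from the trade balance — capital account: debt forgiveness received from foreign official creditors 14.3, acquisition of foreign patents and trademarks (non-produced assets) 16.3, capital transfers received from emigrants 15.9; primary income: reinvested earnings on direct investment abroad 23.5, profits repatriated by foreign-owned firms operating domestically 57.6, dividends paid to foreign shareholders of resident firms 58.7; secondary income: official development assistance provided to other countries 8.9, pension payments received by residents from foreign governments 21.3, official foreign aid grants received (current) 9.3; financial account: borrowing by resident firms from foreign banks 104.4, domestic pension funds' purchases of foreign equities 84.2, inward foreign direct investment in the manufacturing sector 92.0.)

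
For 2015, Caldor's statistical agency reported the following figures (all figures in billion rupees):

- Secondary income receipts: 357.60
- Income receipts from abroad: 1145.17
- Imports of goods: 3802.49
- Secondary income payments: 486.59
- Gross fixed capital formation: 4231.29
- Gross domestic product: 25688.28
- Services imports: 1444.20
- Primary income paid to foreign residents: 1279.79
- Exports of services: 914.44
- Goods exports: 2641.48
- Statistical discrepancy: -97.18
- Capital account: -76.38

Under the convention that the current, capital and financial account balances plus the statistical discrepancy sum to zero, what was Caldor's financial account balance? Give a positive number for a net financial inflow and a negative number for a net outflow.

Goods balance = 2641.48 - 3802.49 = -1161.01
Services balance = 914.44 - 1444.20 = -529.76
Trade balance (goods + services) = -1161.01 + (-529.76) = -1690.77
Net primary income = 1145.17 - 1279.79 = -134.62
Net secondary income = 357.60 - 486.59 = -128.99
Current account = -1690.77 + (-134.62) + (-128.99) = -1954.38
Financial account = -(-1954.38 + (-76.38) + (-97.18)) = 2127.94

2127.94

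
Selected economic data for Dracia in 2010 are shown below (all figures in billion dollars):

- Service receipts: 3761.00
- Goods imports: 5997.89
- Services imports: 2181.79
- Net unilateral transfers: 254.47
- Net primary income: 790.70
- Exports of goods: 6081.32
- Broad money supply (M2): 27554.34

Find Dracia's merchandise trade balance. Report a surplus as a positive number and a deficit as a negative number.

83.43

Goods balance = 6081.32 - 5997.89 = 83.43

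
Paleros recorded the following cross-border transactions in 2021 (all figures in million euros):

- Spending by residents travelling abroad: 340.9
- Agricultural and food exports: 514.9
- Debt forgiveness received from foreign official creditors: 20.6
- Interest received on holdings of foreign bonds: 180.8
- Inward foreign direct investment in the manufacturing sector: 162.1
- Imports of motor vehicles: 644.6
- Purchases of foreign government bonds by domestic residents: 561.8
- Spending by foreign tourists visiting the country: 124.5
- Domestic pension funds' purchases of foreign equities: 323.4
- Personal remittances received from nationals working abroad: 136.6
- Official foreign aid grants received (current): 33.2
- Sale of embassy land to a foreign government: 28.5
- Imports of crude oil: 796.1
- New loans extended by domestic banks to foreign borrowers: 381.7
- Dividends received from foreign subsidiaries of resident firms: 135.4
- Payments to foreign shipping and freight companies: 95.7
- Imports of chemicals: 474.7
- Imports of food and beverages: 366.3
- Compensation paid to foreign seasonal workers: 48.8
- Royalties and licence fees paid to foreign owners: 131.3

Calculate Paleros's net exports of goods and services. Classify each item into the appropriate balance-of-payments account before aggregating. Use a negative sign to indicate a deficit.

-2210.2

Goods: -644.6 - 474.7 + 514.9 - 366.3 - 796.1 = -1766.8
Services: 124.5 - 95.7 - 131.3 - 340.9 = -443.4
Trade balance = -1766.8 + (-443.4) = -2210.2
(Excluded from the trade balance — capital account: debt forgiveness received from foreign official creditors 20.6, sale of embassy land to a foreign government 28.5; primary income: interest received on holdings of foreign bonds 180.8, dividends received from foreign subsidiaries of resident firms 135.4, compensation paid to foreign seasonal workers 48.8; financial account: inward foreign direct investment in the manufacturing sector 162.1, purchases of foreign government bonds by domestic residents 561.8, domestic pension funds' purchases of foreign equities 323.4, new loans extended by domestic banks to foreign borrowers 381.7; secondary income: personal remittances received from nationals working abroad 136.6, official foreign aid grants received (current) 33.2.)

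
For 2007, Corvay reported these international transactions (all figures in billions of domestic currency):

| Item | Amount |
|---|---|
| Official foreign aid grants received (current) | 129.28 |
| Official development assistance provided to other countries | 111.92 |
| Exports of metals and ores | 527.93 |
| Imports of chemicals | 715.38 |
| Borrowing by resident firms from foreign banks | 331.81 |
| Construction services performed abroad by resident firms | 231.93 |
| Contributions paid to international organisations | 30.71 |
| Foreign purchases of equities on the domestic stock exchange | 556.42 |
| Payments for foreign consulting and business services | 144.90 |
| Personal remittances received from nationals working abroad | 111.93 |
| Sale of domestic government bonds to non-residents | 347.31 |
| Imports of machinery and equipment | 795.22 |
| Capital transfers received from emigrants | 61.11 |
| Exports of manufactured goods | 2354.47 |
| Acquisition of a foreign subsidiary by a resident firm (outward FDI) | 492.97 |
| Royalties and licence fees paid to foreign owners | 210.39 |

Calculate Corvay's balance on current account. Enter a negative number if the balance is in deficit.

1347.02

Goods: 2354.47 - 795.22 + 527.93 - 715.38 = 1371.80
Services: 231.93 - 210.39 - 144.90 = -123.36
Secondary income: -30.71 - 111.92 + 111.93 + 129.28 = 98.58
Current account = 1371.80 + (-123.36) + 98.58 = 1347.02
(Excluded from the current account — financial account: borrowing by resident firms from foreign banks 331.81, foreign purchases of equities on the domestic stock exchange 556.42, sale of domestic government bonds to non-residents 347.31, acquisition of a foreign subsidiary by a resident firm (outward FDI) 492.97; capital account: capital transfers received from emigrants 61.11.)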